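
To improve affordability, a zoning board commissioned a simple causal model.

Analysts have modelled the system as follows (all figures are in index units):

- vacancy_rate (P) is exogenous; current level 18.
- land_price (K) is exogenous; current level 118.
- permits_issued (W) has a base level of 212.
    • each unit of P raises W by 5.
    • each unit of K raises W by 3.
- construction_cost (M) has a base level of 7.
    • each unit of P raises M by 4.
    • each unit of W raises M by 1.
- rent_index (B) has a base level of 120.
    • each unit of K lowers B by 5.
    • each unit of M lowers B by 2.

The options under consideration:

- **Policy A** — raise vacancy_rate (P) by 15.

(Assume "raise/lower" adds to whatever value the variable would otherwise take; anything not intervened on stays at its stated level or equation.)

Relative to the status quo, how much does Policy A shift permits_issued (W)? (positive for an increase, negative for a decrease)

Baseline:
  P = 18
  K = 118
  W = 212 + 5·18 + 3·118 = 656
Policy A (P + 15):
  P = 18 + 15 = 33
  K = 118
  W = 212 + 5·33 + 3·118 = 731
Change in W: 731 − 656 = 75

75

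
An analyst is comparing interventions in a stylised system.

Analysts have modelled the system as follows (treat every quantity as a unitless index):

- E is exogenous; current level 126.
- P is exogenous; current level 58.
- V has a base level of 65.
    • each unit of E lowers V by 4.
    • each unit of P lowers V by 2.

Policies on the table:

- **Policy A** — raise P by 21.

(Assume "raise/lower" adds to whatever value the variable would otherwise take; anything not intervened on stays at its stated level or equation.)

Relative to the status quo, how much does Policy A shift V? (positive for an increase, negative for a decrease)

-42

Baseline:
  E = 126
  P = 58
  V = 65 − 4·126 − 2·58 = -555
Policy A (P + 21):
  E = 126
  P = 58 + 21 = 79
  V = 65 − 4·126 − 2·79 = -597
Change in V: -597 − (-555) = -42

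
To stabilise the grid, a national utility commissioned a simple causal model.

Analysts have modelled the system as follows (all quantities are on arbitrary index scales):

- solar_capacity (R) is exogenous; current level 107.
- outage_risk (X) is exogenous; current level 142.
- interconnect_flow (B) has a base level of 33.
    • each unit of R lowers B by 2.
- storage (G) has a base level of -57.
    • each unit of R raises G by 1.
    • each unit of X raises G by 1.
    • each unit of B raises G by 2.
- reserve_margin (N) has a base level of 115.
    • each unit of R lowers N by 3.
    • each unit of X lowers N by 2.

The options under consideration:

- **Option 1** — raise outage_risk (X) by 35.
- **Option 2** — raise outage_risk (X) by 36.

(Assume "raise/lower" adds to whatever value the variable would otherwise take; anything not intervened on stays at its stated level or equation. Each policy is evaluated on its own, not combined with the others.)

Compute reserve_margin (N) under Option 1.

Option 1 (X + 35):
  R = 107
  X = 142 + 35 = 177
  N = 115 − 3·107 − 2·177 = -560

-560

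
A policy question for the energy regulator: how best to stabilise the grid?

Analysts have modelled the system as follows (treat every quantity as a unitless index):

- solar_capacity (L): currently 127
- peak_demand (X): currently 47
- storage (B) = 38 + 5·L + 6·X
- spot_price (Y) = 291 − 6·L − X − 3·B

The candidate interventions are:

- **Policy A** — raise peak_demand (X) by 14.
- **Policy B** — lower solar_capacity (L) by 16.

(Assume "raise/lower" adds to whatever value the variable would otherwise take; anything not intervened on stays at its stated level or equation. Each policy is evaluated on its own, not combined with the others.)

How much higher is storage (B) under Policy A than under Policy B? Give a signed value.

164

Policy A (X + 14):
  L = 127
  X = 47 + 14 = 61
  B = 38 + 5·127 + 6·61 = 1039
Policy B (L − 16):
  L = 127 − 16 = 111
  X = 47
  B = 38 + 5·111 + 6·47 = 875
B: 1039 − 875 = 164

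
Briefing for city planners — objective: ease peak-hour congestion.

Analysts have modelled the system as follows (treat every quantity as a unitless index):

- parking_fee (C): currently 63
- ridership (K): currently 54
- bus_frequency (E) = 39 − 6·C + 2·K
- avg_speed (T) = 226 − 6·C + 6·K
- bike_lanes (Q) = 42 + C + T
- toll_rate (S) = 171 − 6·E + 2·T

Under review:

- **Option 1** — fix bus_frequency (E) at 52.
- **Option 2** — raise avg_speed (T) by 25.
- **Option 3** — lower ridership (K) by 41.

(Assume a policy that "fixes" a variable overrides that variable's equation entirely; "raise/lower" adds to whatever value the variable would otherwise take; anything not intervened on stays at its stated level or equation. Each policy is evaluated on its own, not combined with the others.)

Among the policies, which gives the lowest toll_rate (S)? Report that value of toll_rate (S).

203

Option 1 (E := 52):
  C = 63
  K = 54
  E = 52
  T = 226 − 6·63 + 6·54 = 172
  S = 171 − 6·52 + 2·172 = 203
Option 2 (T + 25):
  C = 63
  K = 54
  E = 39 − 6·63 + 2·54 = -231
  T = 226 − 6·63 + 6·54 (+25 from intervention) = 197
  S = 171 − 6·(-231) + 2·197 = 1951
Option 3 (K − 41):
  C = 63
  K = 54 − 41 = 13
  E = 39 − 6·63 + 2·13 = -313
  T = 226 − 6·63 + 6·13 = -74
  S = 171 − 6·(-313) + 2·(-74) = 1901
Comparing — Option 1: S=203, Option 2: S=1951, Option 3: S=1901. Lowest is 203 (Option 1).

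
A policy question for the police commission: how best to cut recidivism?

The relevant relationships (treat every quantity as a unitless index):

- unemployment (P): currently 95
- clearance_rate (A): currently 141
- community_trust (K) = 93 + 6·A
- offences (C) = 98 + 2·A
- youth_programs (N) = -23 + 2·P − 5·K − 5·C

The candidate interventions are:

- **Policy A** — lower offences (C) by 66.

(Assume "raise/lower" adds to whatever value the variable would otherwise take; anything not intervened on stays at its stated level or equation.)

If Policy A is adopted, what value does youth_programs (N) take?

-6098

Policy A (C − 66):
  P = 95
  A = 141
  K = 93 + 6·141 = 939
  C = 98 + 2·141 (−66 from intervention) = 314
  N = -23 + 2·95 − 5·939 − 5·314 = -6098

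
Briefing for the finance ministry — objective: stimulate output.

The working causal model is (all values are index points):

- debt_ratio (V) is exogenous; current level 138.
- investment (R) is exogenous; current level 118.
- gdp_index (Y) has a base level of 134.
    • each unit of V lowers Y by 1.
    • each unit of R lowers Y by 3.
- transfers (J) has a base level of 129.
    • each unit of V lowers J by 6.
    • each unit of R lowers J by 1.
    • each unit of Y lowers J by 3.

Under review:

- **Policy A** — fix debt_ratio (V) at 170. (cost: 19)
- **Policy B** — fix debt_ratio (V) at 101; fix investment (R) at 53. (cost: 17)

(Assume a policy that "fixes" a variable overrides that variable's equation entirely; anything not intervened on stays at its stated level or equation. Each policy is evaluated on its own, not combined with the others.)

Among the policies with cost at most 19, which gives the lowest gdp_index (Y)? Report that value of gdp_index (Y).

Policy A (V := 170):
  V = 170
  R = 118
  Y = 134 − 170 − 3·118 = -390
Policy B (V := 101, R := 53):
  V = 101
  R = 53
  Y = 134 − 101 − 3·53 = -126
Comparing — Policy A: Y=-390, Policy B: Y=-126. Lowest is -390 (Policy A).

-390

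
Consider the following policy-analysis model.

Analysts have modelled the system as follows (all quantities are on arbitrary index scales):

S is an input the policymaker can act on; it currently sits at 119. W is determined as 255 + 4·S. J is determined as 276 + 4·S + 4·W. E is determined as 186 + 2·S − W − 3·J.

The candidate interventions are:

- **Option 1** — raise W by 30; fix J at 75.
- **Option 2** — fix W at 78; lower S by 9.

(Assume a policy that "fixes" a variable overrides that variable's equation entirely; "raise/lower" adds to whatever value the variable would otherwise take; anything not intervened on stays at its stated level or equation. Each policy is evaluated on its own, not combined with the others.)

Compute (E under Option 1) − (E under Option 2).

Option 1 (W + 30, J := 75):
  S = 119
  W = 255 + 4·119 (+30 from intervention) = 761
  J = 75
  E = 186 + 2·119 − 761 − 3·75 = -562
Option 2 (W := 78, S − 9):
  S = 119 − 9 = 110
  W = 78
  J = 276 + 4·110 + 4·78 = 1028
  E = 186 + 2·110 − 78 − 3·1028 = -2756
E: -562 − (-2756) = 2194

2194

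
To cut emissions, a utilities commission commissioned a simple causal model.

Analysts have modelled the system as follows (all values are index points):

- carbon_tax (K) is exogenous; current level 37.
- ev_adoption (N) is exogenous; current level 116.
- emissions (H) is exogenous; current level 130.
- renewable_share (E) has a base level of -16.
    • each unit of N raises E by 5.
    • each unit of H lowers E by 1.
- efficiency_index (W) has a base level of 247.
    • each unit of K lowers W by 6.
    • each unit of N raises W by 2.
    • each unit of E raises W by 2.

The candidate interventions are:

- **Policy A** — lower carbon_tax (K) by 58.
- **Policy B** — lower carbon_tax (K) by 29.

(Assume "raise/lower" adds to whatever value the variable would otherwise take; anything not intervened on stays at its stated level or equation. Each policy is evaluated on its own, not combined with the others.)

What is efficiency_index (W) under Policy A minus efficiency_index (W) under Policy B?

Policy A (K − 58):
  K = 37 − 58 = -21
  N = 116
  H = 130
  E = -16 + 5·116 − 130 = 434
  W = 247 − 6·(-21) + 2·116 + 2·434 = 1473
Policy B (K − 29):
  K = 37 − 29 = 8
  N = 116
  H = 130
  E = -16 + 5·116 − 130 = 434
  W = 247 − 6·8 + 2·116 + 2·434 = 1299
W: 1473 − 1299 = 174

174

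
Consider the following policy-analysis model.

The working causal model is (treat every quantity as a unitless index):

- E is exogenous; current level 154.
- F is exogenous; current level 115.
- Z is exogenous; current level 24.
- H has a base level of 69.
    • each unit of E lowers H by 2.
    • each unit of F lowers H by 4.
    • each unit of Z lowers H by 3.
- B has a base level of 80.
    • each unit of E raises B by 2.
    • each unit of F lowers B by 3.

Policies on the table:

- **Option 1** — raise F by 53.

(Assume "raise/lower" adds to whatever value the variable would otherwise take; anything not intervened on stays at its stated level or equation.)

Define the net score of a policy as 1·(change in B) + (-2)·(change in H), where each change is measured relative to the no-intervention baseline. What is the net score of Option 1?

Baseline:
  E = 154
  F = 115
  Z = 24
  H = 69 − 2·154 − 4·115 − 3·24 = -771
  B = 80 + 2·154 − 3·115 = 43
Option 1 (F + 53):
  E = 154
  F = 115 + 53 = 168
  Z = 24
  H = 69 − 2·154 − 4·168 − 3·24 = -983
  B = 80 + 2·154 − 3·168 = -116
ΔB = -116 − 43 = -159; ΔH = -983 − (-771) = -212
Score = 1·(-159) + (-2)·(-212) = 265

265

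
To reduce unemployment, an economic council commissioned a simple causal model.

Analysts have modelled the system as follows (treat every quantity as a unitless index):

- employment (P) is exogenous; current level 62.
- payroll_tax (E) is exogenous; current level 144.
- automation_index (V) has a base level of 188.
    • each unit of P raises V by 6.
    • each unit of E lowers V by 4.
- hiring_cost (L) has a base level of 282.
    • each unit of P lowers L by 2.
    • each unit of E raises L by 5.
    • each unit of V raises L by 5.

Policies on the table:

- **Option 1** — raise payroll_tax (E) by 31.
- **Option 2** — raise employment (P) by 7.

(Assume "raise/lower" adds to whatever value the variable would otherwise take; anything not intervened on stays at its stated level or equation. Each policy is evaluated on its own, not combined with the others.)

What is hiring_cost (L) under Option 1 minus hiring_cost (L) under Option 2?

-661

Option 1 (E + 31):
  P = 62
  E = 144 + 31 = 175
  V = 188 + 6·62 − 4·175 = -140
  L = 282 − 2·62 + 5·175 + 5·(-140) = 333
Option 2 (P + 7):
  P = 62 + 7 = 69
  E = 144
  V = 188 + 6·69 − 4·144 = 26
  L = 282 − 2·69 + 5·144 + 5·26 = 994
L: 333 − 994 = -661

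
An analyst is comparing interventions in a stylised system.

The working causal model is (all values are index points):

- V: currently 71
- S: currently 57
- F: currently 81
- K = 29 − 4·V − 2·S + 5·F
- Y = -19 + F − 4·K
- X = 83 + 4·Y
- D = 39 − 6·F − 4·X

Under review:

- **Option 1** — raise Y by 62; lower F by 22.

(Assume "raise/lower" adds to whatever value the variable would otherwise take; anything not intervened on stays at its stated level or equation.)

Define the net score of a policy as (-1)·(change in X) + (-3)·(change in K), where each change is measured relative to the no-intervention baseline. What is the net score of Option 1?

Baseline:
  V = 71
  S = 57
  F = 81
  K = 29 − 4·71 − 2·57 + 5·81 = 36
  Y = -19 + 81 − 4·36 = -82
  X = 83 + 4·(-82) = -245
Option 1 (Y + 62, F − 22):
  V = 71
  S = 57
  F = 81 − 22 = 59
  K = 29 − 4·71 − 2·57 + 5·59 = -74
  Y = -19 + 59 − 4·(-74) (+62 from intervention) = 398
  X = 83 + 4·398 = 1675
ΔX = 1675 − (-245) = 1920; ΔK = -74 − 36 = -110
Score = (-1)·1920 + (-3)·(-110) = -1590

-1590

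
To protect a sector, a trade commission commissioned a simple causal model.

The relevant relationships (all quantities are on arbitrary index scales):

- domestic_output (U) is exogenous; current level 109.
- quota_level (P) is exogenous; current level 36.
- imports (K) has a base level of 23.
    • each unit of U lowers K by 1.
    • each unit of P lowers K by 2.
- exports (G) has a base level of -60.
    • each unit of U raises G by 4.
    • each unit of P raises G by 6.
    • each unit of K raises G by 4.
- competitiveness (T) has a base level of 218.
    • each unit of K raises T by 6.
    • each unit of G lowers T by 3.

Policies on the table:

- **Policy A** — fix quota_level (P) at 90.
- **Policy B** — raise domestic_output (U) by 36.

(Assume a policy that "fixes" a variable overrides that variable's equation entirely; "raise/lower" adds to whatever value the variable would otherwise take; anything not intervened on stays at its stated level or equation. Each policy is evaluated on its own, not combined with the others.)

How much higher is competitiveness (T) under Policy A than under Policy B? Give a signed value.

Policy A (P := 90):
  U = 109
  P = 90
  K = 23 − 109 − 2·90 = -266
  G = -60 + 4·109 + 6·90 + 4·(-266) = -148
  T = 218 + 6·(-266) − 3·(-148) = -934
Policy B (U + 36):
  U = 109 + 36 = 145
  P = 36
  K = 23 − 145 − 2·36 = -194
  G = -60 + 4·145 + 6·36 + 4·(-194) = -40
  T = 218 + 6·(-194) − 3·(-40) = -826
T: -934 − (-826) = -108

-108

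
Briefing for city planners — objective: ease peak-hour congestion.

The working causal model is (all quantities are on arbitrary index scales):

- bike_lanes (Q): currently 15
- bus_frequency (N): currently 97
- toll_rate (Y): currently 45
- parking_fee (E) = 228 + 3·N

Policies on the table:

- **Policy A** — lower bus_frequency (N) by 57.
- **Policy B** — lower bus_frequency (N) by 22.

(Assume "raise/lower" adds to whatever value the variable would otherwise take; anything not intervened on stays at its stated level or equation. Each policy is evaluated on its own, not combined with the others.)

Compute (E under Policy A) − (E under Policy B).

Policy A (N − 57):
  N = 97 − 57 = 40
  E = 228 + 3·40 = 348
Policy B (N − 22):
  N = 97 − 22 = 75
  E = 228 + 3·75 = 453
E: 348 − 453 = -105

-105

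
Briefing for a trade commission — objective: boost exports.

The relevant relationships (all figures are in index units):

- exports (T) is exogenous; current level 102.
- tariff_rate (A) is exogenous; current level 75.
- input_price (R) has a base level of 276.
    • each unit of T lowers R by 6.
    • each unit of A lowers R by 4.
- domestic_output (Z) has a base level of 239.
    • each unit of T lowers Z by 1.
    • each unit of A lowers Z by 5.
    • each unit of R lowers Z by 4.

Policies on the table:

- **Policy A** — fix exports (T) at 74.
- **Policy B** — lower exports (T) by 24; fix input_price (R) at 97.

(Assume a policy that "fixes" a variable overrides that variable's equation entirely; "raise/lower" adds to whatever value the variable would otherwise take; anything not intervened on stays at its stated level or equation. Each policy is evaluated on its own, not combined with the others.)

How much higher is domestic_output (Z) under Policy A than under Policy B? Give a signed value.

2264

Policy A (T := 74):
  T = 74
  A = 75
  R = 276 − 6·74 − 4·75 = -468
  Z = 239 − 74 − 5·75 − 4·(-468) = 1662
Policy B (T − 24, R := 97):
  T = 102 − 24 = 78
  A = 75
  R = 97
  Z = 239 − 78 − 5·75 − 4·97 = -602
Z: 1662 − (-602) = 2264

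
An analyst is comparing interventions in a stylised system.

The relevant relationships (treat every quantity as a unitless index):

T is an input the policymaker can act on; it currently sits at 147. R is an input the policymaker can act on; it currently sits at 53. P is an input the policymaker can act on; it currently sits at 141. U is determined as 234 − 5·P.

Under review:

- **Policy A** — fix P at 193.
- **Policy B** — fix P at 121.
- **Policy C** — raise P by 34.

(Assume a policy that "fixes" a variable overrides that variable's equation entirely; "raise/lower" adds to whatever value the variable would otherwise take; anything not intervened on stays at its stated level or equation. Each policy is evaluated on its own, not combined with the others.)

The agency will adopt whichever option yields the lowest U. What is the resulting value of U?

Policy A (P := 193):
  P = 193
  U = 234 − 5·193 = -731
Policy B (P := 121):
  P = 121
  U = 234 − 5·121 = -371
Policy C (P + 34):
  P = 141 + 34 = 175
  U = 234 − 5·175 = -641
Comparing — Policy A: U=-731, Policy B: U=-371, Policy C: U=-641. Lowest is -731 (Policy A).

-731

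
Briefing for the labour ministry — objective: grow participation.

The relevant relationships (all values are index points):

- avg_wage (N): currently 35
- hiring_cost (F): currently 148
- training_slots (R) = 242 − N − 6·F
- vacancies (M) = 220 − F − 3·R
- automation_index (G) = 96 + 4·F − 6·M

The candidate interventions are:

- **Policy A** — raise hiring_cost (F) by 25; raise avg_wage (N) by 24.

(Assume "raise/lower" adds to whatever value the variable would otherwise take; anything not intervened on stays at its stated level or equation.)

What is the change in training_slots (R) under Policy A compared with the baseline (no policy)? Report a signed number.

Baseline:
  N = 35
  F = 148
  R = 242 − 35 − 6·148 = -681
Policy A (F + 25, N + 24):
  N = 35 + 24 = 59
  F = 148 + 25 = 173
  R = 242 − 59 − 6·173 = -855
Change in R: -855 − (-681) = -174

-174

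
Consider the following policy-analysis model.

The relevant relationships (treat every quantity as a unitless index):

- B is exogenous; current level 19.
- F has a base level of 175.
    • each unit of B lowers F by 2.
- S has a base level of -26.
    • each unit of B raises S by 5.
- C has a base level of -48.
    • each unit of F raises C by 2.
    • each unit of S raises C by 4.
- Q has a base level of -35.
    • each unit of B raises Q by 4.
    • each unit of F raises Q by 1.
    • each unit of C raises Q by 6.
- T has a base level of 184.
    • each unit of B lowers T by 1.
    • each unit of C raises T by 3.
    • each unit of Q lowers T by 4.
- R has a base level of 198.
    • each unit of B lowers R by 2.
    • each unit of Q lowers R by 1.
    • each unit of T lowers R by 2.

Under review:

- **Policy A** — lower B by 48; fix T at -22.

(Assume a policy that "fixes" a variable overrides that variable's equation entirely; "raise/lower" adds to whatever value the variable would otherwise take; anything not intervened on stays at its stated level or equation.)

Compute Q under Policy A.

Policy A (B − 48, T := -22):
  B = 19 − 48 = -29
  F = 175 − 2·(-29) = 233
  S = -26 + 5·(-29) = -171
  C = -48 + 2·233 + 4·(-171) = -266
  Q = -35 + 4·(-29) + 233 + 6·(-266) = -1514

-1514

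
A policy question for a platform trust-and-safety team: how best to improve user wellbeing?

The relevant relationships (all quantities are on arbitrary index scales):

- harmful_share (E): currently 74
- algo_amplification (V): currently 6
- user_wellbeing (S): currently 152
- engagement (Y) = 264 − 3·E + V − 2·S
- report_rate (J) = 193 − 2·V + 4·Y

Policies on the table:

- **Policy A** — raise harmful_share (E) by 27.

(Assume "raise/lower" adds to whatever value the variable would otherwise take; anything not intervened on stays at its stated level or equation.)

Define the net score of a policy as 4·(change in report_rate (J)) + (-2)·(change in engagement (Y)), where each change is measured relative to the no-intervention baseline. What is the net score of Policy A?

-1134

Baseline:
  E = 74
  V = 6
  S = 152
  Y = 264 − 3·74 + 6 − 2·152 = -256
  J = 193 − 2·6 + 4·(-256) = -843
Policy A (E + 27):
  E = 74 + 27 = 101
  V = 6
  S = 152
  Y = 264 − 3·101 + 6 − 2·152 = -337
  J = 193 − 2·6 + 4·(-337) = -1167
ΔJ = -1167 − (-843) = -324; ΔY = -337 − (-256) = -81
Score = 4·(-324) + (-2)·(-81) = -1134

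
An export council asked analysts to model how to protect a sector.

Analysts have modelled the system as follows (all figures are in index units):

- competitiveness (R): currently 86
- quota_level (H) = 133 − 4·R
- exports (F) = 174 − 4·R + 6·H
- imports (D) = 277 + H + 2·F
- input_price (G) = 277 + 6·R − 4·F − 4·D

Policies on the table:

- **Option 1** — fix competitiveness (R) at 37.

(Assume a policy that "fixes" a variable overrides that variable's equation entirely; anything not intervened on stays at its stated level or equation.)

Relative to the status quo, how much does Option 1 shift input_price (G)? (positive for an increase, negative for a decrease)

-17542

Baseline:
  R = 86
  H = 133 − 4·86 = -211
  F = 174 − 4·86 + 6·(-211) = -1436
  D = 277 + (-211) + 2·(-1436) = -2806
  G = 277 + 6·86 − 4·(-1436) − 4·(-2806) = 17761
Option 1 (R := 37):
  R = 37
  H = 133 − 4·37 = -15
  F = 174 − 4·37 + 6·(-15) = -64
  D = 277 + (-15) + 2·(-64) = 134
  G = 277 + 6·37 − 4·(-64) − 4·134 = 219
Change in G: 219 − 17761 = -17542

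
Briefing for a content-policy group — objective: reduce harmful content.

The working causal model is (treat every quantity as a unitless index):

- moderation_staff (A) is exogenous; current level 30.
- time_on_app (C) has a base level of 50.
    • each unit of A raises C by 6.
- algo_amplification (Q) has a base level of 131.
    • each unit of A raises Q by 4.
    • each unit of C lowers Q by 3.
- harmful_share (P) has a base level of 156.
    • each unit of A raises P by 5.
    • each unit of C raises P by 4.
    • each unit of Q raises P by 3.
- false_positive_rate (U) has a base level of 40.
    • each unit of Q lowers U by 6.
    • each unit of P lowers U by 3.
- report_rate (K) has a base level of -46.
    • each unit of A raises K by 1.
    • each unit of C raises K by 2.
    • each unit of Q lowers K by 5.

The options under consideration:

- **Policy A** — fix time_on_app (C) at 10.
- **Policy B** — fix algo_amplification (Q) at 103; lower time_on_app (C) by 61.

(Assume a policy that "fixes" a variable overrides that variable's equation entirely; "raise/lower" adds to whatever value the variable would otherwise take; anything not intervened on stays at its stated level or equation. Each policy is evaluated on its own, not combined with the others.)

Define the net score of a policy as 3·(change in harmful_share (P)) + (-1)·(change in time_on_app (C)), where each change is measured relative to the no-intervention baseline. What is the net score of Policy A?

Baseline:
  A = 30
  C = 50 + 6·30 = 230
  Q = 131 + 4·30 − 3·230 = -439
  P = 156 + 5·30 + 4·230 + 3·(-439) = -91
Policy A (C := 10):
  A = 30
  C = 10
  Q = 131 + 4·30 − 3·10 = 221
  P = 156 + 5·30 + 4·10 + 3·221 = 1009
ΔP = 1009 − (-91) = 1100; ΔC = 10 − 230 = -220
Score = 3·1100 + (-1)·(-220) = 3520

3520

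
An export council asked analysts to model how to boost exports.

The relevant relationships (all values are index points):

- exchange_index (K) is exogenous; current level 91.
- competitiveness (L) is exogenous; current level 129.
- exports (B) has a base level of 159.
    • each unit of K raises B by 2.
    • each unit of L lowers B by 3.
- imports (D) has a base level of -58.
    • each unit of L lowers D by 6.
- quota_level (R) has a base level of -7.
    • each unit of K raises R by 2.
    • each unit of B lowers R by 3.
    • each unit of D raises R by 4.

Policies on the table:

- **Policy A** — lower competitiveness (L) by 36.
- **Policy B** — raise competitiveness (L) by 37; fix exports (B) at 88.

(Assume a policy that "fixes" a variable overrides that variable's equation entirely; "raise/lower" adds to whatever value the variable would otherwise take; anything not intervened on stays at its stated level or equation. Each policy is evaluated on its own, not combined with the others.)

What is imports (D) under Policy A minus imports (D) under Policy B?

438

Policy A (L − 36):
  L = 129 − 36 = 93
  D = -58 − 6·93 = -616
Policy B (L + 37, B := 88):
  L = 129 + 37 = 166
  D = -58 − 6·166 = -1054
D: -616 − (-1054) = 438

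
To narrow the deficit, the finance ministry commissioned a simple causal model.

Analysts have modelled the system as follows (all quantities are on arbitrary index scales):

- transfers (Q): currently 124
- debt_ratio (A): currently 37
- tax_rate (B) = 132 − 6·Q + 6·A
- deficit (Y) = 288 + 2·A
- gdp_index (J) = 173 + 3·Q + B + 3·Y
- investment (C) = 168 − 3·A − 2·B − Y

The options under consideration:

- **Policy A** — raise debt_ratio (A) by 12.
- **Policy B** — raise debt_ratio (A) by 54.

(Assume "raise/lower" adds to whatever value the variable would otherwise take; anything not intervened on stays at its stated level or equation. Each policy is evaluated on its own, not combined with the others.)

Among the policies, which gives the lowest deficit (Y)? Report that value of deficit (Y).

Policy A (A + 12):
  A = 37 + 12 = 49
  Y = 288 + 2·49 = 386
Policy B (A + 54):
  A = 37 + 54 = 91
  Y = 288 + 2·91 = 470
Comparing — Policy A: Y=386, Policy B: Y=470. Lowest is 386 (Policy A).

386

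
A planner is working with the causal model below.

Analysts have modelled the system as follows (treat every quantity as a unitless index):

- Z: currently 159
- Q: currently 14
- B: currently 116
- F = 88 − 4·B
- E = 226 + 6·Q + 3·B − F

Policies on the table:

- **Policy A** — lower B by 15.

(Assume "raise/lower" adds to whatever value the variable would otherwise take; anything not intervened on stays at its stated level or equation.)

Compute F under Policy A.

-316

Policy A (B − 15):
  B = 116 − 15 = 101
  F = 88 − 4·101 = -316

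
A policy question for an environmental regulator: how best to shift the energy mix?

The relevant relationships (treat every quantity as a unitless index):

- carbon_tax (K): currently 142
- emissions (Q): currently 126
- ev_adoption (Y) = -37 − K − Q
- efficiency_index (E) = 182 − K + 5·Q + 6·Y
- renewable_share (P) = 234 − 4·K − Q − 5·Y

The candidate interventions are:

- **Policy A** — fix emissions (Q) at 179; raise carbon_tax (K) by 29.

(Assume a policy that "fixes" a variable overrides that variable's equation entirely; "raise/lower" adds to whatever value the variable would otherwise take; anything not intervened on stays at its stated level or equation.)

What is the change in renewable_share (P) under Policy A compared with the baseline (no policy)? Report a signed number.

241

Baseline:
  K = 142
  Q = 126
  Y = -37 − 142 − 126 = -305
  P = 234 − 4·142 − 126 − 5·(-305) = 1065
Policy A (Q := 179, K + 29):
  K = 142 + 29 = 171
  Q = 179
  Y = -37 − 171 − 179 = -387
  P = 234 − 4·171 − 179 − 5·(-387) = 1306
Change in P: 1306 − 1065 = 241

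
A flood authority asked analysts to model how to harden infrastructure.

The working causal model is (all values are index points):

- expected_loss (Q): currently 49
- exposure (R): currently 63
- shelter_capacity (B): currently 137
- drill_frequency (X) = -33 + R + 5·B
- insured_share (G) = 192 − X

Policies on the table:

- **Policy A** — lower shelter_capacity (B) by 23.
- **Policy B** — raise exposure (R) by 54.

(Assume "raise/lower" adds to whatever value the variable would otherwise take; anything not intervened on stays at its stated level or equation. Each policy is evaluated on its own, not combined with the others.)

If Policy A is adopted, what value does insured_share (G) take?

-408

Policy A (B − 23):
  R = 63
  B = 137 − 23 = 114
  X = -33 + 63 + 5·114 = 600
  G = 192 − 600 = -408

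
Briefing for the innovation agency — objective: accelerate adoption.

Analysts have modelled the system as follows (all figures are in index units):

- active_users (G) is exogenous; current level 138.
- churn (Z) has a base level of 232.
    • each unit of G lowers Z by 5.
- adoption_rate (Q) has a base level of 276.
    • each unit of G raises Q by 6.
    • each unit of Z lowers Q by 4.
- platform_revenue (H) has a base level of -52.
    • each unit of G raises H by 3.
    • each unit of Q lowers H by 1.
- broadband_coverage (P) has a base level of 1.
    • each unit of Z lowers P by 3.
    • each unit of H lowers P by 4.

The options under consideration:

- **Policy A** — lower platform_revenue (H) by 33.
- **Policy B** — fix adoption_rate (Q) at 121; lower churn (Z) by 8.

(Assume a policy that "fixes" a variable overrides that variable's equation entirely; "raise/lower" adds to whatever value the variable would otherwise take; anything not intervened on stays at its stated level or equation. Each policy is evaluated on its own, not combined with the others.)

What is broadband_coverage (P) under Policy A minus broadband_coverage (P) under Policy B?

11368

Policy A (H − 33):
  G = 138
  Z = 232 − 5·138 = -458
  Q = 276 + 6·138 − 4·(-458) = 2936
  H = -52 + 3·138 − 2936 (−33 from intervention) = -2607
  P = 1 − 3·(-458) − 4·(-2607) = 11803
Policy B (Q := 121, Z − 8):
  G = 138
  Z = 232 − 5·138 (−8 from intervention) = -466
  Q = 121
  H = -52 + 3·138 − 121 = 241
  P = 1 − 3·(-466) − 4·241 = 435
P: 11803 − 435 = 11368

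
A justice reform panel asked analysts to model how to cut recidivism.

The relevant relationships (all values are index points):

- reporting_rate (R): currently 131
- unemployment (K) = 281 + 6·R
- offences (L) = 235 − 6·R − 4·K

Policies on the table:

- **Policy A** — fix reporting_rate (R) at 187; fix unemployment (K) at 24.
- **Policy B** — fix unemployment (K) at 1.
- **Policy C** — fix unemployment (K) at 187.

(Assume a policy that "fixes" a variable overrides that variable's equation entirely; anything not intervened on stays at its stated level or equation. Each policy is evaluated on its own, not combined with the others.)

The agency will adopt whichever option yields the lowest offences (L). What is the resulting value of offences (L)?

-1299

Policy A (R := 187, K := 24):
  R = 187
  K = 24
  L = 235 − 6·187 − 4·24 = -983
Policy B (K := 1):
  R = 131
  K = 1
  L = 235 − 6·131 − 4·1 = -555
Policy C (K := 187):
  R = 131
  K = 187
  L = 235 − 6·131 − 4·187 = -1299
Comparing — Policy A: L=-983, Policy B: L=-555, Policy C: L=-1299. Lowest is -1299 (Policy C).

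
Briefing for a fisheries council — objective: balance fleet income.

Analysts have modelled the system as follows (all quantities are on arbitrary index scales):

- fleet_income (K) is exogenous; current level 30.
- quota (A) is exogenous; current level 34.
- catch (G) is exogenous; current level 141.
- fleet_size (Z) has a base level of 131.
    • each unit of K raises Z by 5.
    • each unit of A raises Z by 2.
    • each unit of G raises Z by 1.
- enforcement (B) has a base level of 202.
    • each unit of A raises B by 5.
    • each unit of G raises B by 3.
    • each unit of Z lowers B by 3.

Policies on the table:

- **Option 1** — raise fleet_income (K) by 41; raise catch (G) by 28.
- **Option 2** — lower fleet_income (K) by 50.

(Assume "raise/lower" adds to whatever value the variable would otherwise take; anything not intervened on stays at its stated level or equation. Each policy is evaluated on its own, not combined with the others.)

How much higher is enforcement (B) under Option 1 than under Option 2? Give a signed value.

-1365

Option 1 (K + 41, G + 28):
  K = 30 + 41 = 71
  A = 34
  G = 141 + 28 = 169
  Z = 131 + 5·71 + 2·34 + 169 = 723
  B = 202 + 5·34 + 3·169 − 3·723 = -1290
Option 2 (K − 50):
  K = 30 − 50 = -20
  A = 34
  G = 141
  Z = 131 + 5·(-20) + 2·34 + 141 = 240
  B = 202 + 5·34 + 3·141 − 3·240 = 75
B: -1290 − 75 = -1365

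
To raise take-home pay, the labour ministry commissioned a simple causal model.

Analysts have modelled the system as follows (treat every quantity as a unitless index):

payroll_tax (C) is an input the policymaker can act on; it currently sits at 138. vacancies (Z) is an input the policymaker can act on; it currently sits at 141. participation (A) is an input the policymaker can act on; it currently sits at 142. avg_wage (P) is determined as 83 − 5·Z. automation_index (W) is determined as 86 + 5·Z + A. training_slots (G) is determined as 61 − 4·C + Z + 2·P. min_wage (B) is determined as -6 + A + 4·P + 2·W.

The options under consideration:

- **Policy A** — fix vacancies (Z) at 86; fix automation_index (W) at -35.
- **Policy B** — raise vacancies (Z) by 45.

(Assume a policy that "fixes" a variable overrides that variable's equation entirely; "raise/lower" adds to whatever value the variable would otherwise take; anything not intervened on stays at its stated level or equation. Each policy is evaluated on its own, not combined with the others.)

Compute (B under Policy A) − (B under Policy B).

-386

Policy A (Z := 86, W := -35):
  Z = 86
  A = 142
  P = 83 − 5·86 = -347
  W = -35
  B = -6 + 142 + 4·(-347) + 2·(-35) = -1322
Policy B (Z + 45):
  Z = 141 + 45 = 186
  A = 142
  P = 83 − 5·186 = -847
  W = 86 + 5·186 + 142 = 1158
  B = -6 + 142 + 4·(-847) + 2·1158 = -936
B: -1322 − (-936) = -386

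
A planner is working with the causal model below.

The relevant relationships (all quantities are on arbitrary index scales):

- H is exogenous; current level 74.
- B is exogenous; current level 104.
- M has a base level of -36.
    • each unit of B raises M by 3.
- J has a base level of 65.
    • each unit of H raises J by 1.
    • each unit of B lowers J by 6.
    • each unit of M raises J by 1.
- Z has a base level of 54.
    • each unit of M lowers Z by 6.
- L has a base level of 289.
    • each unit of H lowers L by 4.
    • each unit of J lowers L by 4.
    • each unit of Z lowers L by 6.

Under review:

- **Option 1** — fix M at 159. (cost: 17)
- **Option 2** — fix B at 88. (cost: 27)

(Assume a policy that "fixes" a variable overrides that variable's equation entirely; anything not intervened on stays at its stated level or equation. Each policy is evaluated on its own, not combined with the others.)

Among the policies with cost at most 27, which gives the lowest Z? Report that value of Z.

Option 1 (M := 159):
  B = 104
  M = 159
  Z = 54 − 6·159 = -900
Option 2 (B := 88):
  B = 88
  M = -36 + 3·88 = 228
  Z = 54 − 6·228 = -1314
Comparing — Option 1: Z=-900, Option 2: Z=-1314. Lowest is -1314 (Option 2).

-1314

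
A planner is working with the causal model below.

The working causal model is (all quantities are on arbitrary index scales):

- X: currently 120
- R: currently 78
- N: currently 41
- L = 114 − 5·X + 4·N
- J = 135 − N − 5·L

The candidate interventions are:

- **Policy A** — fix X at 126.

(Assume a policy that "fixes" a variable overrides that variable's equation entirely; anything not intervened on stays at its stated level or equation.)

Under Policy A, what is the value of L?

-352

Policy A (X := 126):
  X = 126
  N = 41
  L = 114 − 5·126 + 4·41 = -352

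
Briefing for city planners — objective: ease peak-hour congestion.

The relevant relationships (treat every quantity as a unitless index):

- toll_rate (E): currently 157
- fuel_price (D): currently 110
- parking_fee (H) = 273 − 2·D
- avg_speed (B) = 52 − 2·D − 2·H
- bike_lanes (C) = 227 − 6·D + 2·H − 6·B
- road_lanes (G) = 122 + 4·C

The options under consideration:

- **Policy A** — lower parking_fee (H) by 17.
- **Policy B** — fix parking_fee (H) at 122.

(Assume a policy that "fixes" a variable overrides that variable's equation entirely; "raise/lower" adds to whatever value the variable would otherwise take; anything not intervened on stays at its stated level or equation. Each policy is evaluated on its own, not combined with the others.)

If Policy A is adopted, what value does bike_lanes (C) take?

Policy A (H − 17):
  D = 110
  H = 273 − 2·110 (−17 from intervention) = 36
  B = 52 − 2·110 − 2·36 = -240
  C = 227 − 6·110 + 2·36 − 6·(-240) = 1079

1079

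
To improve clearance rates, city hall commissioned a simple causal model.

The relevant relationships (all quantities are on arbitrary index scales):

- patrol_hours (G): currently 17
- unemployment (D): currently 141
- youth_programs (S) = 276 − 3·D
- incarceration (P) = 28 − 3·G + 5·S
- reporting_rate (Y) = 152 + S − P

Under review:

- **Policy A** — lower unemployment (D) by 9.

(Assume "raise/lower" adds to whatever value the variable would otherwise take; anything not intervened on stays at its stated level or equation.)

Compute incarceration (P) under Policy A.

Policy A (D − 9):
  G = 17
  D = 141 − 9 = 132
  S = 276 − 3·132 = -120
  P = 28 − 3·17 + 5·(-120) = -623

-623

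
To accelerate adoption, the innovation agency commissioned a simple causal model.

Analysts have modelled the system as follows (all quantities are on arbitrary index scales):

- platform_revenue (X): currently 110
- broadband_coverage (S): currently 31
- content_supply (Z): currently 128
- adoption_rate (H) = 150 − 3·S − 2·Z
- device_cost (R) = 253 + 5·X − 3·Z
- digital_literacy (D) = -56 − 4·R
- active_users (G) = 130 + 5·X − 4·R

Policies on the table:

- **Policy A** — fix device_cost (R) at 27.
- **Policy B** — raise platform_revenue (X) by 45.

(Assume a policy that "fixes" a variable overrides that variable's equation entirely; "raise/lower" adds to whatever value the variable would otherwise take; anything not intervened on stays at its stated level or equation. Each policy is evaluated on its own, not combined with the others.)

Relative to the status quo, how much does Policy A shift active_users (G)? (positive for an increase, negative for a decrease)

Baseline:
  X = 110
  Z = 128
  R = 253 + 5·110 − 3·128 = 419
  G = 130 + 5·110 − 4·419 = -996
Policy A (R := 27):
  X = 110
  Z = 128
  R = 27
  G = 130 + 5·110 − 4·27 = 572
Change in G: 572 − (-996) = 1568

1568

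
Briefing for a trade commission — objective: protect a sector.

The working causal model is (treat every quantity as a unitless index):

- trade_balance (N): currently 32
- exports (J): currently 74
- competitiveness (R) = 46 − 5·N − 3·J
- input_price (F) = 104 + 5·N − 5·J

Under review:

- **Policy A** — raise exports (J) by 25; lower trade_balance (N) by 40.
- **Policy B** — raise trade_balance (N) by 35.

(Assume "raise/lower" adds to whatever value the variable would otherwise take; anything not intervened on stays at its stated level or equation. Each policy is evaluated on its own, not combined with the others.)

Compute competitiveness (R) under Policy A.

Policy A (J + 25, N − 40):
  N = 32 − 40 = -8
  J = 74 + 25 = 99
  R = 46 − 5·(-8) − 3·99 = -211

-211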